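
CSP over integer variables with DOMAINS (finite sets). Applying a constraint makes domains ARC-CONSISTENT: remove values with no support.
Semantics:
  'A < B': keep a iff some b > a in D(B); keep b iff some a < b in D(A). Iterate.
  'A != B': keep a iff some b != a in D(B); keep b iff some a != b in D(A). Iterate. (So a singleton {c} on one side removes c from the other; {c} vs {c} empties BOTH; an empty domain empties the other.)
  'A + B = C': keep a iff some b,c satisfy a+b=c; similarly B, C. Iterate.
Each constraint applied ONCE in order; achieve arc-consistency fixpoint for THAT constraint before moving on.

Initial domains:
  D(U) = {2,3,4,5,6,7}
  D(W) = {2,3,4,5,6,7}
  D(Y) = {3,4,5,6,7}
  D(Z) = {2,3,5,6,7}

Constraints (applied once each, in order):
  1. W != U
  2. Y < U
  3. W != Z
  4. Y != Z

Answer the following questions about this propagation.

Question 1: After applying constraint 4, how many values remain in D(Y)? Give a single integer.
Constraint 1 (W != U) on D(W)={2,3,4,5,6,7} D(U)={2,3,4,5,6,7}: no change
Constraint 2 (Y < U) on D(Y)={3,4,5,6,7} D(U)={2,3,4,5,6,7}: Y {3,4,5,6,7}->{3,4,5,6}; U {2,3,4,5,6,7}->{4,5,6,7}
Constraint 3 (W != Z) on D(W)={2,3,4,5,6,7} D(Z)={2,3,5,6,7}: no change
Constraint 4 (Y != Z) on D(Y)={3,4,5,6} D(Z)={2,3,5,6,7}: no change
So after constraint 4: D(Y)={3,4,5,6}, size = 4

Answer: 4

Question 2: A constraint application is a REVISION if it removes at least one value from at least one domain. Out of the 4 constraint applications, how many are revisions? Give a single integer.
Constraint 1 (W != U) on D(W)={2,3,4,5,6,7} D(U)={2,3,4,5,6,7}: no change => not a revision
Constraint 2 (Y < U) on D(Y)={3,4,5,6,7} D(U)={2,3,4,5,6,7}: Y {3,4,5,6,7}->{3,4,5,6}; U {2,3,4,5,6,7}->{4,5,6,7} => REVISION
Constraint 3 (W != Z) on D(W)={2,3,4,5,6,7} D(Z)={2,3,5,6,7}: no change => not a revision
Constraint 4 (Y != Z) on D(Y)={3,4,5,6} D(Z)={2,3,5,6,7}: no change => not a revision
Total revisions = 1

Answer: 1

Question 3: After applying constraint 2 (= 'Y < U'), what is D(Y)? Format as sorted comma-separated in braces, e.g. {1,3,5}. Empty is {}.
Constraint 1 (W != U) on D(W)={2,3,4,5,6,7} D(U)={2,3,4,5,6,7}: no change
Constraint 2 (Y < U) on D(Y)={3,4,5,6,7} D(U)={2,3,4,5,6,7}: Y {3,4,5,6,7}->{3,4,5,6}; U {2,3,4,5,6,7}->{4,5,6,7}
So after constraint 2: D(Y) = {3,4,5,6}

Answer: {3,4,5,6}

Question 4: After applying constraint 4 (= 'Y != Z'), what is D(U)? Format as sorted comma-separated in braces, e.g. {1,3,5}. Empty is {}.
Answer: {4,5,6,7}

Derivation:
Constraint 1 (W != U) on D(W)={2,3,4,5,6,7} D(U)={2,3,4,5,6,7}: no change
Constraint 2 (Y < U) on D(Y)={3,4,5,6,7} D(U)={2,3,4,5,6,7}: Y {3,4,5,6,7}->{3,4,5,6}; U {2,3,4,5,6,7}->{4,5,6,7}
Constraint 3 (W != Z) on D(W)={2,3,4,5,6,7} D(Z)={2,3,5,6,7}: no change
Constraint 4 (Y != Z) on D(Y)={3,4,5,6} D(Z)={2,3,5,6,7}: no change
So after constraint 4: D(U) = {4,5,6,7}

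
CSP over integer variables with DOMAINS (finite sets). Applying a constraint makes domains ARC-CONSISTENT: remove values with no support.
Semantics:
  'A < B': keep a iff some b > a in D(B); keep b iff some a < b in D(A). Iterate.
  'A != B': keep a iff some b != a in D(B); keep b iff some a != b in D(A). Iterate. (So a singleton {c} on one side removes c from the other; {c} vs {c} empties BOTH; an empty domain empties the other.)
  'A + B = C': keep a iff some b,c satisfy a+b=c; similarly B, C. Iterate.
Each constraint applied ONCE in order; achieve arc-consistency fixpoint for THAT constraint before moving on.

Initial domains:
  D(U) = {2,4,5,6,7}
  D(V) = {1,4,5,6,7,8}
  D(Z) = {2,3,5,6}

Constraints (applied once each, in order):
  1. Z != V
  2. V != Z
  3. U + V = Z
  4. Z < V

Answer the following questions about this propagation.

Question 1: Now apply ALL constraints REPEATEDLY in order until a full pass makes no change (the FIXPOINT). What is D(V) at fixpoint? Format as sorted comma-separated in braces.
pass 0 (initial): D(V)={1,4,5,6,7,8}
pass 1: U {2,4,5,6,7}->{2,4,5}; V {1,4,5,6,7,8}->{4}; Z {2,3,5,6}->{3}
pass 2: U {2,4,5}->{}; V {4}->{}; Z {3}->{}
pass 3: no change
Fixpoint after 3 passes: D(V) = {}

Answer: {}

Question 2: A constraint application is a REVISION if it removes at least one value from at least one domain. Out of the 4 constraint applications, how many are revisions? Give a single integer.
Answer: 2

Derivation:
Constraint 1 (Z != V) on D(Z)={2,3,5,6} D(V)={1,4,5,6,7,8}: no change => not a revision
Constraint 2 (V != Z) on D(V)={1,4,5,6,7,8} D(Z)={2,3,5,6}: no change => not a revision
Constraint 3 (U + V = Z) on D(U)={2,4,5,6,7} D(V)={1,4,5,6,7,8} D(Z)={2,3,5,6}: U {2,4,5,6,7}->{2,4,5}; V {1,4,5,6,7,8}->{1,4}; Z {2,3,5,6}->{3,5,6} => REVISION
Constraint 4 (Z < V) on D(Z)={3,5,6} D(V)={1,4}: Z {3,5,6}->{3}; V {1,4}->{4} => REVISION
Total revisions = 2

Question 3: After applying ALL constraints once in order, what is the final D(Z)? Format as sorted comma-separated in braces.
Answer: {3}

Derivation:
Constraint 1 (Z != V) on D(Z)={2,3,5,6} D(V)={1,4,5,6,7,8}: no change
Constraint 2 (V != Z) on D(V)={1,4,5,6,7,8} D(Z)={2,3,5,6}: no change
Constraint 3 (U + V = Z) on D(U)={2,4,5,6,7} D(V)={1,4,5,6,7,8} D(Z)={2,3,5,6}: U {2,4,5,6,7}->{2,4,5}; V {1,4,5,6,7,8}->{1,4}; Z {2,3,5,6}->{3,5,6}
Constraint 4 (Z < V) on D(Z)={3,5,6} D(V)={1,4}: Z {3,5,6}->{3}; V {1,4}->{4}
So after all 4 constraints: D(Z) = {3}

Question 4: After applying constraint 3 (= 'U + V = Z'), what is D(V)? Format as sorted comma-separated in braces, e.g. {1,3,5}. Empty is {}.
Constraint 1 (Z != V) on D(Z)={2,3,5,6} D(V)={1,4,5,6,7,8}: no change
Constraint 2 (V != Z) on D(V)={1,4,5,6,7,8} D(Z)={2,3,5,6}: no change
Constraint 3 (U + V = Z) on D(U)={2,4,5,6,7} D(V)={1,4,5,6,7,8} D(Z)={2,3,5,6}: U {2,4,5,6,7}->{2,4,5}; V {1,4,5,6,7,8}->{1,4}; Z {2,3,5,6}->{3,5,6}
So after constraint 3: D(V) = {1,4}

Answer: {1,4}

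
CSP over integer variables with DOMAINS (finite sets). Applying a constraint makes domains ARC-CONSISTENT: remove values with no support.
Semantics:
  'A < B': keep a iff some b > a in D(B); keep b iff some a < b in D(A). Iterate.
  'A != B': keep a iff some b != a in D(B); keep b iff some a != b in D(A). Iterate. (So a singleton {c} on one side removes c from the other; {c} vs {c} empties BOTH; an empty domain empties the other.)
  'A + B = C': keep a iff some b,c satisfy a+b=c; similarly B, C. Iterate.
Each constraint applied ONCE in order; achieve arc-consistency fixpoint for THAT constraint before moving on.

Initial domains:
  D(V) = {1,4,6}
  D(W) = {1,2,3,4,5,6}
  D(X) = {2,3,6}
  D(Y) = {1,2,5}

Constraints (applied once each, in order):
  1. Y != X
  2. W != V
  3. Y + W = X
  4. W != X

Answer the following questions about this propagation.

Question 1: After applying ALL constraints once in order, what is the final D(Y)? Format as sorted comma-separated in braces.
Answer: {1,2,5}

Derivation:
Constraint 1 (Y != X) on D(Y)={1,2,5} D(X)={2,3,6}: no change
Constraint 2 (W != V) on D(W)={1,2,3,4,5,6} D(V)={1,4,6}: no change
Constraint 3 (Y + W = X) on D(Y)={1,2,5} D(W)={1,2,3,4,5,6} D(X)={2,3,6}: W {1,2,3,4,5,6}->{1,2,4,5}
Constraint 4 (W != X) on D(W)={1,2,4,5} D(X)={2,3,6}: no change
So after all 4 constraints: D(Y) = {1,2,5}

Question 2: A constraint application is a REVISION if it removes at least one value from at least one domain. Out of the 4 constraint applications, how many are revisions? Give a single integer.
Answer: 1

Derivation:
Constraint 1 (Y != X) on D(Y)={1,2,5} D(X)={2,3,6}: no change => not a revision
Constraint 2 (W != V) on D(W)={1,2,3,4,5,6} D(V)={1,4,6}: no change => not a revision
Constraint 3 (Y + W = X) on D(Y)={1,2,5} D(W)={1,2,3,4,5,6} D(X)={2,3,6}: W {1,2,3,4,5,6}->{1,2,4,5} => REVISION
Constraint 4 (W != X) on D(W)={1,2,4,5} D(X)={2,3,6}: no change => not a revision
Total revisions = 1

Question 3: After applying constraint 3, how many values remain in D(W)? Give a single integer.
Constraint 1 (Y != X) on D(Y)={1,2,5} D(X)={2,3,6}: no change
Constraint 2 (W != V) on D(W)={1,2,3,4,5,6} D(V)={1,4,6}: no change
Constraint 3 (Y + W = X) on D(Y)={1,2,5} D(W)={1,2,3,4,5,6} D(X)={2,3,6}: W {1,2,3,4,5,6}->{1,2,4,5}
So after constraint 3: D(W)={1,2,4,5}, size = 4

Answer: 4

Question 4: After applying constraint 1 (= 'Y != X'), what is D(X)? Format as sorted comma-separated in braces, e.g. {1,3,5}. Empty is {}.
Constraint 1 (Y != X) on D(Y)={1,2,5} D(X)={2,3,6}: no change
So after constraint 1: D(X) = {2,3,6}

Answer: {2,3,6}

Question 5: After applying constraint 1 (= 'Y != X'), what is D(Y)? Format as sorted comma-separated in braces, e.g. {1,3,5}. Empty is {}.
Answer: {1,2,5}

Derivation:
Constraint 1 (Y != X) on D(Y)={1,2,5} D(X)={2,3,6}: no change
So after constraint 1: D(Y) = {1,2,5}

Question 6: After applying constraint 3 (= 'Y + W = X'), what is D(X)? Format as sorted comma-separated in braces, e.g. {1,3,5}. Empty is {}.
Constraint 1 (Y != X) on D(Y)={1,2,5} D(X)={2,3,6}: no change
Constraint 2 (W != V) on D(W)={1,2,3,4,5,6} D(V)={1,4,6}: no change
Constraint 3 (Y + W = X) on D(Y)={1,2,5} D(W)={1,2,3,4,5,6} D(X)={2,3,6}: W {1,2,3,4,5,6}->{1,2,4,5}
So after constraint 3: D(X) = {2,3,6}

Answer: {2,3,6}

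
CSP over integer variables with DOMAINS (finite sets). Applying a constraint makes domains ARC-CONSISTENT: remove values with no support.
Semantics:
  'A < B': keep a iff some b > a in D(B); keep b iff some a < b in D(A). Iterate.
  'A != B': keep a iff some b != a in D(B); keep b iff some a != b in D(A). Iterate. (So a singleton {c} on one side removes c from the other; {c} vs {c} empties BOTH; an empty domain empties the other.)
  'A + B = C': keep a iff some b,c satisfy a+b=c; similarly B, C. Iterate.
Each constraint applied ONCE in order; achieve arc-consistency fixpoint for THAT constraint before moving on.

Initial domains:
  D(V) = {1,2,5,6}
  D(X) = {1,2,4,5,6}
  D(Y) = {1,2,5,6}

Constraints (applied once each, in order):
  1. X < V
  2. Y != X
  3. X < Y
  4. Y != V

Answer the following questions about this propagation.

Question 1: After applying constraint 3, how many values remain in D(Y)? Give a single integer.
Answer: 3

Derivation:
Constraint 1 (X < V) on D(X)={1,2,4,5,6} D(V)={1,2,5,6}: X {1,2,4,5,6}->{1,2,4,5}; V {1,2,5,6}->{2,5,6}
Constraint 2 (Y != X) on D(Y)={1,2,5,6} D(X)={1,2,4,5}: no change
Constraint 3 (X < Y) on D(X)={1,2,4,5} D(Y)={1,2,5,6}: Y {1,2,5,6}->{2,5,6}
So after constraint 3: D(Y)={2,5,6}, size = 3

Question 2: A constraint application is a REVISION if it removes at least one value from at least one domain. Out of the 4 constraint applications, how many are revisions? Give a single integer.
Constraint 1 (X < V) on D(X)={1,2,4,5,6} D(V)={1,2,5,6}: X {1,2,4,5,6}->{1,2,4,5}; V {1,2,5,6}->{2,5,6} => REVISION
Constraint 2 (Y != X) on D(Y)={1,2,5,6} D(X)={1,2,4,5}: no change => not a revision
Constraint 3 (X < Y) on D(X)={1,2,4,5} D(Y)={1,2,5,6}: Y {1,2,5,6}->{2,5,6} => REVISION
Constraint 4 (Y != V) on D(Y)={2,5,6} D(V)={2,5,6}: no change => not a revision
Total revisions = 2

Answer: 2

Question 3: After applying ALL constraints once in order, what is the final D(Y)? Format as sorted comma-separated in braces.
Constraint 1 (X < V) on D(X)={1,2,4,5,6} D(V)={1,2,5,6}: X {1,2,4,5,6}->{1,2,4,5}; V {1,2,5,6}->{2,5,6}
Constraint 2 (Y != X) on D(Y)={1,2,5,6} D(X)={1,2,4,5}: no change
Constraint 3 (X < Y) on D(X)={1,2,4,5} D(Y)={1,2,5,6}: Y {1,2,5,6}->{2,5,6}
Constraint 4 (Y != V) on D(Y)={2,5,6} D(V)={2,5,6}: no change
So after all 4 constraints: D(Y) = {2,5,6}

Answer: {2,5,6}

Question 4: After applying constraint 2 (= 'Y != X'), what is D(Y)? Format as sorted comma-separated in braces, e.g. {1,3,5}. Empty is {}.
Answer: {1,2,5,6}

Derivation:
Constraint 1 (X < V) on D(X)={1,2,4,5,6} D(V)={1,2,5,6}: X {1,2,4,5,6}->{1,2,4,5}; V {1,2,5,6}->{2,5,6}
Constraint 2 (Y != X) on D(Y)={1,2,5,6} D(X)={1,2,4,5}: no change
So after constraint 2: D(Y) = {1,2,5,6}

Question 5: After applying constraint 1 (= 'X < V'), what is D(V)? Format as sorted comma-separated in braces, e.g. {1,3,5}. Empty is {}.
Constraint 1 (X < V) on D(X)={1,2,4,5,6} D(V)={1,2,5,6}: X {1,2,4,5,6}->{1,2,4,5}; V {1,2,5,6}->{2,5,6}
So after constraint 1: D(V) = {2,5,6}

Answer: {2,5,6}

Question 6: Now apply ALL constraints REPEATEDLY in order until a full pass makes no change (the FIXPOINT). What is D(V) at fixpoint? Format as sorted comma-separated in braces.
pass 0 (initial): D(V)={1,2,5,6}
pass 1: V {1,2,5,6}->{2,5,6}; X {1,2,4,5,6}->{1,2,4,5}; Y {1,2,5,6}->{2,5,6}
pass 2: no change
Fixpoint after 2 passes: D(V) = {2,5,6}

Answer: {2,5,6}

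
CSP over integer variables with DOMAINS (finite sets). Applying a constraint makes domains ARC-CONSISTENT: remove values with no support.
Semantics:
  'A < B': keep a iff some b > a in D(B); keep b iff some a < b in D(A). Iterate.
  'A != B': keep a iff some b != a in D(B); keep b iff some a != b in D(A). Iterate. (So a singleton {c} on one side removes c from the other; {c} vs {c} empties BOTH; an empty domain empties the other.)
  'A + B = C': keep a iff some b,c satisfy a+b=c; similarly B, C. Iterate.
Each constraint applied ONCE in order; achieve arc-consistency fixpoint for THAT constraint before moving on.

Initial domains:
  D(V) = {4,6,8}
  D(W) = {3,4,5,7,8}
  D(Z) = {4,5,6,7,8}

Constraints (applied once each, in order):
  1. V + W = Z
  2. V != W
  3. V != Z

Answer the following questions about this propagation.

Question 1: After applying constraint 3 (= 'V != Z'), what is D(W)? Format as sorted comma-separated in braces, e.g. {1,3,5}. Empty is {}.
Answer: {3}

Derivation:
Constraint 1 (V + W = Z) on D(V)={4,6,8} D(W)={3,4,5,7,8} D(Z)={4,5,6,7,8}: V {4,6,8}->{4}; W {3,4,5,7,8}->{3,4}; Z {4,5,6,7,8}->{7,8}
Constraint 2 (V != W) on D(V)={4} D(W)={3,4}: W {3,4}->{3}
Constraint 3 (V != Z) on D(V)={4} D(Z)={7,8}: no change
So after constraint 3: D(W) = {3}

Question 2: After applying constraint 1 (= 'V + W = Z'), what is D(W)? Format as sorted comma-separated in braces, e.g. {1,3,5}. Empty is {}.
Answer: {3,4}

Derivation:
Constraint 1 (V + W = Z) on D(V)={4,6,8} D(W)={3,4,5,7,8} D(Z)={4,5,6,7,8}: V {4,6,8}->{4}; W {3,4,5,7,8}->{3,4}; Z {4,5,6,7,8}->{7,8}
So after constraint 1: D(W) = {3,4}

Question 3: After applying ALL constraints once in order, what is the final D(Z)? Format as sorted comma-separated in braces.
Constraint 1 (V + W = Z) on D(V)={4,6,8} D(W)={3,4,5,7,8} D(Z)={4,5,6,7,8}: V {4,6,8}->{4}; W {3,4,5,7,8}->{3,4}; Z {4,5,6,7,8}->{7,8}
Constraint 2 (V != W) on D(V)={4} D(W)={3,4}: W {3,4}->{3}
Constraint 3 (V != Z) on D(V)={4} D(Z)={7,8}: no change
So after all 3 constraints: D(Z) = {7,8}

Answer: {7,8}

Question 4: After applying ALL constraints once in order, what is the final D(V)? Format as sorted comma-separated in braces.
Answer: {4}

Derivation:
Constraint 1 (V + W = Z) on D(V)={4,6,8} D(W)={3,4,5,7,8} D(Z)={4,5,6,7,8}: V {4,6,8}->{4}; W {3,4,5,7,8}->{3,4}; Z {4,5,6,7,8}->{7,8}
Constraint 2 (V != W) on D(V)={4} D(W)={3,4}: W {3,4}->{3}
Constraint 3 (V != Z) on D(V)={4} D(Z)={7,8}: no change
So after all 3 constraints: D(V) = {4}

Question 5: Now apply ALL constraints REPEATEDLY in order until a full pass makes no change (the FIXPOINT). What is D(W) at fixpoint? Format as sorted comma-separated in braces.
Answer: {3}

Derivation:
pass 0 (initial): D(W)={3,4,5,7,8}
pass 1: V {4,6,8}->{4}; W {3,4,5,7,8}->{3}; Z {4,5,6,7,8}->{7,8}
pass 2: Z {7,8}->{7}
pass 3: no change
Fixpoint after 3 passes: D(W) = {3}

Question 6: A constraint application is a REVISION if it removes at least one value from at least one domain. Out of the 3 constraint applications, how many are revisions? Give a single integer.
Answer: 2

Derivation:
Constraint 1 (V + W = Z) on D(V)={4,6,8} D(W)={3,4,5,7,8} D(Z)={4,5,6,7,8}: V {4,6,8}->{4}; W {3,4,5,7,8}->{3,4}; Z {4,5,6,7,8}->{7,8} => REVISION
Constraint 2 (V != W) on D(V)={4} D(W)={3,4}: W {3,4}->{3} => REVISION
Constraint 3 (V != Z) on D(V)={4} D(Z)={7,8}: no change => not a revision
Total revisions = 2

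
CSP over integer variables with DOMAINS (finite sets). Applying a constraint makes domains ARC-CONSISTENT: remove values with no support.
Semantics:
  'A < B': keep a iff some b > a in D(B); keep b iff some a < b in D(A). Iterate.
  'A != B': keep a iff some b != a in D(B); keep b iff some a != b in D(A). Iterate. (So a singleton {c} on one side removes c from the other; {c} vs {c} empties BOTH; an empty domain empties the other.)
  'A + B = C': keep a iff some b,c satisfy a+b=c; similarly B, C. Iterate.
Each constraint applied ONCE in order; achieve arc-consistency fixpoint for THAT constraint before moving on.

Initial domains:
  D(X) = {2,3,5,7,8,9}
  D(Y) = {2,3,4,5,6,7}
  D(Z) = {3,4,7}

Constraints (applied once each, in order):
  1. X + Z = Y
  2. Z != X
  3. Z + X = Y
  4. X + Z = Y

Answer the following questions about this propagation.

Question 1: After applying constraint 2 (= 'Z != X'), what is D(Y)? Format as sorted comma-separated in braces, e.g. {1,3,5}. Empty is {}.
Constraint 1 (X + Z = Y) on D(X)={2,3,5,7,8,9} D(Z)={3,4,7} D(Y)={2,3,4,5,6,7}: X {2,3,5,7,8,9}->{2,3}; Z {3,4,7}->{3,4}; Y {2,3,4,5,6,7}->{5,6,7}
Constraint 2 (Z != X) on D(Z)={3,4} D(X)={2,3}: no change
So after constraint 2: D(Y) = {5,6,7}

Answer: {5,6,7}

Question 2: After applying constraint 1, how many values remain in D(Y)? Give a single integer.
Constraint 1 (X + Z = Y) on D(X)={2,3,5,7,8,9} D(Z)={3,4,7} D(Y)={2,3,4,5,6,7}: X {2,3,5,7,8,9}->{2,3}; Z {3,4,7}->{3,4}; Y {2,3,4,5,6,7}->{5,6,7}
So after constraint 1: D(Y)={5,6,7}, size = 3

Answer: 3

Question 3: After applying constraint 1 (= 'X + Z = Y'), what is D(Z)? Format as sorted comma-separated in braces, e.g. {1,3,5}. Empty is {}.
Answer: {3,4}

Derivation:
Constraint 1 (X + Z = Y) on D(X)={2,3,5,7,8,9} D(Z)={3,4,7} D(Y)={2,3,4,5,6,7}: X {2,3,5,7,8,9}->{2,3}; Z {3,4,7}->{3,4}; Y {2,3,4,5,6,7}->{5,6,7}
So after constraint 1: D(Z) = {3,4}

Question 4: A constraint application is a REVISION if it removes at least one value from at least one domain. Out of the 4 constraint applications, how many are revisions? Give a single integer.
Constraint 1 (X + Z = Y) on D(X)={2,3,5,7,8,9} D(Z)={3,4,7} D(Y)={2,3,4,5,6,7}: X {2,3,5,7,8,9}->{2,3}; Z {3,4,7}->{3,4}; Y {2,3,4,5,6,7}->{5,6,7} => REVISION
Constraint 2 (Z != X) on D(Z)={3,4} D(X)={2,3}: no change => not a revision
Constraint 3 (Z + X = Y) on D(Z)={3,4} D(X)={2,3} D(Y)={5,6,7}: no change => not a revision
Constraint 4 (X + Z = Y) on D(X)={2,3} D(Z)={3,4} D(Y)={5,6,7}: no change => not a revision
Total revisions = 1

Answer: 1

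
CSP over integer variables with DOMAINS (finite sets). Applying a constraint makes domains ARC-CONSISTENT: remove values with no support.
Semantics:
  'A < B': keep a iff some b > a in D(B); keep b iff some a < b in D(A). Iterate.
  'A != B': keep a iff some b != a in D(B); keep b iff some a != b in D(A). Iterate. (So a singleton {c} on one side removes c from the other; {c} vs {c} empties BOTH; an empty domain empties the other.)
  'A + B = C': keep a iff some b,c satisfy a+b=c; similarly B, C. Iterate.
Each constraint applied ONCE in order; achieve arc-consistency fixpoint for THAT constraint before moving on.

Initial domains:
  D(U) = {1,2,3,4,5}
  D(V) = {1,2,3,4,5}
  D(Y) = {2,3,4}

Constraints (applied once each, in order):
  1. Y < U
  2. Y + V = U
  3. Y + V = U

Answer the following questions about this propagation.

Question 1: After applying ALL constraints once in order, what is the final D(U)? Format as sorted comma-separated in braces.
Constraint 1 (Y < U) on D(Y)={2,3,4} D(U)={1,2,3,4,5}: U {1,2,3,4,5}->{3,4,5}
Constraint 2 (Y + V = U) on D(Y)={2,3,4} D(V)={1,2,3,4,5} D(U)={3,4,5}: V {1,2,3,4,5}->{1,2,3}
Constraint 3 (Y + V = U) on D(Y)={2,3,4} D(V)={1,2,3} D(U)={3,4,5}: no change
So after all 3 constraints: D(U) = {3,4,5}

Answer: {3,4,5}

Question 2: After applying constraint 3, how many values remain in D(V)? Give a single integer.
Answer: 3

Derivation:
Constraint 1 (Y < U) on D(Y)={2,3,4} D(U)={1,2,3,4,5}: U {1,2,3,4,5}->{3,4,5}
Constraint 2 (Y + V = U) on D(Y)={2,3,4} D(V)={1,2,3,4,5} D(U)={3,4,5}: V {1,2,3,4,5}->{1,2,3}
Constraint 3 (Y + V = U) on D(Y)={2,3,4} D(V)={1,2,3} D(U)={3,4,5}: no change
So after constraint 3: D(V)={1,2,3}, size = 3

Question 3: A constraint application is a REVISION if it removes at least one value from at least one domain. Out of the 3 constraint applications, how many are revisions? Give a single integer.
Answer: 2

Derivation:
Constraint 1 (Y < U) on D(Y)={2,3,4} D(U)={1,2,3,4,5}: U {1,2,3,4,5}->{3,4,5} => REVISION
Constraint 2 (Y + V = U) on D(Y)={2,3,4} D(V)={1,2,3,4,5} D(U)={3,4,5}: V {1,2,3,4,5}->{1,2,3} => REVISION
Constraint 3 (Y + V = U) on D(Y)={2,3,4} D(V)={1,2,3} D(U)={3,4,5}: no change => not a revision
Total revisions = 2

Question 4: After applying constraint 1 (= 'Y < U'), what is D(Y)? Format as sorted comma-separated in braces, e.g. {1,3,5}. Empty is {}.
Answer: {2,3,4}

Derivation:
Constraint 1 (Y < U) on D(Y)={2,3,4} D(U)={1,2,3,4,5}: U {1,2,3,4,5}->{3,4,5}
So after constraint 1: D(Y) = {2,3,4}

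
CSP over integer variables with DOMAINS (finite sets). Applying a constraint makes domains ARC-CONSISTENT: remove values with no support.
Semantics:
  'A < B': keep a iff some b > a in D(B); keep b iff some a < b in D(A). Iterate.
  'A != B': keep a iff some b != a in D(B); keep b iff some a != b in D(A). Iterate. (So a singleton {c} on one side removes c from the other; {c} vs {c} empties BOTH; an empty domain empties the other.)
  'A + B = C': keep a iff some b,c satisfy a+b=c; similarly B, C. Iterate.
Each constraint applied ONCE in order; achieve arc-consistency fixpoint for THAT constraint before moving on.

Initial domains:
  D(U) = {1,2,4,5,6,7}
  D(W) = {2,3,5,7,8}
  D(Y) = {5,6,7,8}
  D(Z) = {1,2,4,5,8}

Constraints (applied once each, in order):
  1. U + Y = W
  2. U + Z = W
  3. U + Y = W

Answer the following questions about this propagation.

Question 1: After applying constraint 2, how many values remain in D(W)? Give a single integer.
Constraint 1 (U + Y = W) on D(U)={1,2,4,5,6,7} D(Y)={5,6,7,8} D(W)={2,3,5,7,8}: U {1,2,4,5,6,7}->{1,2}; Y {5,6,7,8}->{5,6,7}; W {2,3,5,7,8}->{7,8}
Constraint 2 (U + Z = W) on D(U)={1,2} D(Z)={1,2,4,5,8} D(W)={7,8}: U {1,2}->{2}; Z {1,2,4,5,8}->{5}; W {7,8}->{7}
So after constraint 2: D(W)={7}, size = 1

Answer: 1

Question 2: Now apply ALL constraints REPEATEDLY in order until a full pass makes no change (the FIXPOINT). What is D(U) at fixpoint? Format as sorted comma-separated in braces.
pass 0 (initial): D(U)={1,2,4,5,6,7}
pass 1: U {1,2,4,5,6,7}->{2}; W {2,3,5,7,8}->{7}; Y {5,6,7,8}->{5}; Z {1,2,4,5,8}->{5}
pass 2: no change
Fixpoint after 2 passes: D(U) = {2}

Answer: {2}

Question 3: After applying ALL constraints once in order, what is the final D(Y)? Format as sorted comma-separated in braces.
Answer: {5}

Derivation:
Constraint 1 (U + Y = W) on D(U)={1,2,4,5,6,7} D(Y)={5,6,7,8} D(W)={2,3,5,7,8}: U {1,2,4,5,6,7}->{1,2}; Y {5,6,7,8}->{5,6,7}; W {2,3,5,7,8}->{7,8}
Constraint 2 (U + Z = W) on D(U)={1,2} D(Z)={1,2,4,5,8} D(W)={7,8}: U {1,2}->{2}; Z {1,2,4,5,8}->{5}; W {7,8}->{7}
Constraint 3 (U + Y = W) on D(U)={2} D(Y)={5,6,7} D(W)={7}: Y {5,6,7}->{5}
So after all 3 constraints: D(Y) = {5}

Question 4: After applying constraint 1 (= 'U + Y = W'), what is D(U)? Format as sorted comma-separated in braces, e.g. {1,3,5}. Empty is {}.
Answer: {1,2}

Derivation:
Constraint 1 (U + Y = W) on D(U)={1,2,4,5,6,7} D(Y)={5,6,7,8} D(W)={2,3,5,7,8}: U {1,2,4,5,6,7}->{1,2}; Y {5,6,7,8}->{5,6,7}; W {2,3,5,7,8}->{7,8}
So after constraint 1: D(U) = {1,2}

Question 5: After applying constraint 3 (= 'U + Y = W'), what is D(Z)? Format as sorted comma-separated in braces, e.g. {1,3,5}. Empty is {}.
Answer: {5}

Derivation:
Constraint 1 (U + Y = W) on D(U)={1,2,4,5,6,7} D(Y)={5,6,7,8} D(W)={2,3,5,7,8}: U {1,2,4,5,6,7}->{1,2}; Y {5,6,7,8}->{5,6,7}; W {2,3,5,7,8}->{7,8}
Constraint 2 (U + Z = W) on D(U)={1,2} D(Z)={1,2,4,5,8} D(W)={7,8}: U {1,2}->{2}; Z {1,2,4,5,8}->{5}; W {7,8}->{7}
Constraint 3 (U + Y = W) on D(U)={2} D(Y)={5,6,7} D(W)={7}: Y {5,6,7}->{5}
So after constraint 3: D(Z) = {5}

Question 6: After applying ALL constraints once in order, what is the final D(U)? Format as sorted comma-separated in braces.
Answer: {2}

Derivation:
Constraint 1 (U + Y = W) on D(U)={1,2,4,5,6,7} D(Y)={5,6,7,8} D(W)={2,3,5,7,8}: U {1,2,4,5,6,7}->{1,2}; Y {5,6,7,8}->{5,6,7}; W {2,3,5,7,8}->{7,8}
Constraint 2 (U + Z = W) on D(U)={1,2} D(Z)={1,2,4,5,8} D(W)={7,8}: U {1,2}->{2}; Z {1,2,4,5,8}->{5}; W {7,8}->{7}
Constraint 3 (U + Y = W) on D(U)={2} D(Y)={5,6,7} D(W)={7}: Y {5,6,7}->{5}
So after all 3 constraints: D(U) = {2}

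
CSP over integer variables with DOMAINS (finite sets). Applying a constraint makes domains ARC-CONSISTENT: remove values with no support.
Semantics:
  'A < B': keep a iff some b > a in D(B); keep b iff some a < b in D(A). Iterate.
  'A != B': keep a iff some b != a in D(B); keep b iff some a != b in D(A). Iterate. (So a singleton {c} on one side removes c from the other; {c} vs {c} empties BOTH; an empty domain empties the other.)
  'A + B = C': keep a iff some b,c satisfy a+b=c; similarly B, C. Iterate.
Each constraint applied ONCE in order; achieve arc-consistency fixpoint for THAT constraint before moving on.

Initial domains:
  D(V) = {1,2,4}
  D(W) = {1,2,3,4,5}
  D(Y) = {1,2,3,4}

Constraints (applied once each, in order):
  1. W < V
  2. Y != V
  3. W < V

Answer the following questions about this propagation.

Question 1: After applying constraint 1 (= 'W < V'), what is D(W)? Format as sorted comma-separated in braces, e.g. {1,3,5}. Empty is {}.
Constraint 1 (W < V) on D(W)={1,2,3,4,5} D(V)={1,2,4}: W {1,2,3,4,5}->{1,2,3}; V {1,2,4}->{2,4}
So after constraint 1: D(W) = {1,2,3}

Answer: {1,2,3}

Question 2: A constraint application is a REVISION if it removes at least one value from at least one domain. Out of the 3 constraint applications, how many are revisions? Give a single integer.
Answer: 1

Derivation:
Constraint 1 (W < V) on D(W)={1,2,3,4,5} D(V)={1,2,4}: W {1,2,3,4,5}->{1,2,3}; V {1,2,4}->{2,4} => REVISION
Constraint 2 (Y != V) on D(Y)={1,2,3,4} D(V)={2,4}: no change => not a revision
Constraint 3 (W < V) on D(W)={1,2,3} D(V)={2,4}: no change => not a revision
Total revisions = 1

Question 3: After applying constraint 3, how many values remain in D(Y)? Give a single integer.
Answer: 4

Derivation:
Constraint 1 (W < V) on D(W)={1,2,3,4,5} D(V)={1,2,4}: W {1,2,3,4,5}->{1,2,3}; V {1,2,4}->{2,4}
Constraint 2 (Y != V) on D(Y)={1,2,3,4} D(V)={2,4}: no change
Constraint 3 (W < V) on D(W)={1,2,3} D(V)={2,4}: no change
So after constraint 3: D(Y)={1,2,3,4}, size = 4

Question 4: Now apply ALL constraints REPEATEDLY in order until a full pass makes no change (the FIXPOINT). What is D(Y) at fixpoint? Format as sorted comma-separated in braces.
Answer: {1,2,3,4}

Derivation:
pass 0 (initial): D(Y)={1,2,3,4}
pass 1: V {1,2,4}->{2,4}; W {1,2,3,4,5}->{1,2,3}
pass 2: no change
Fixpoint after 2 passes: D(Y) = {1,2,3,4}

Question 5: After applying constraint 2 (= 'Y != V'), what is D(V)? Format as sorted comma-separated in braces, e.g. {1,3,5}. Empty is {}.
Answer: {2,4}

Derivation:
Constraint 1 (W < V) on D(W)={1,2,3,4,5} D(V)={1,2,4}: W {1,2,3,4,5}->{1,2,3}; V {1,2,4}->{2,4}
Constraint 2 (Y != V) on D(Y)={1,2,3,4} D(V)={2,4}: no change
So after constraint 2: D(V) = {2,4}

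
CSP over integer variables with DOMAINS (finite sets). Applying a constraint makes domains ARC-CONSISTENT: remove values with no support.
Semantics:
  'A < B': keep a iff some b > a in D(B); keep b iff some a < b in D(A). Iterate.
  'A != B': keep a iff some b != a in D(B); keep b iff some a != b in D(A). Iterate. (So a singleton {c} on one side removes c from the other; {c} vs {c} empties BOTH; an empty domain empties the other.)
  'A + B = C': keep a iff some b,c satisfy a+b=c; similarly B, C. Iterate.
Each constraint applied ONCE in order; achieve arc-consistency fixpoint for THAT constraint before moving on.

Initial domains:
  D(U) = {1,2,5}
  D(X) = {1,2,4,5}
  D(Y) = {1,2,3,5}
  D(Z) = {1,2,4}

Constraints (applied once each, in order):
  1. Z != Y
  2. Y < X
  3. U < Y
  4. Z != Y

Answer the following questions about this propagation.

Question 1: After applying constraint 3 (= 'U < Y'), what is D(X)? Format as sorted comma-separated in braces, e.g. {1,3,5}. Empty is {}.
Constraint 1 (Z != Y) on D(Z)={1,2,4} D(Y)={1,2,3,5}: no change
Constraint 2 (Y < X) on D(Y)={1,2,3,5} D(X)={1,2,4,5}: Y {1,2,3,5}->{1,2,3}; X {1,2,4,5}->{2,4,5}
Constraint 3 (U < Y) on D(U)={1,2,5} D(Y)={1,2,3}: U {1,2,5}->{1,2}; Y {1,2,3}->{2,3}
So after constraint 3: D(X) = {2,4,5}

Answer: {2,4,5}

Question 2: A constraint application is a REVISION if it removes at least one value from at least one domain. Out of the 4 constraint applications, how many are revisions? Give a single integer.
Answer: 2

Derivation:
Constraint 1 (Z != Y) on D(Z)={1,2,4} D(Y)={1,2,3,5}: no change => not a revision
Constraint 2 (Y < X) on D(Y)={1,2,3,5} D(X)={1,2,4,5}: Y {1,2,3,5}->{1,2,3}; X {1,2,4,5}->{2,4,5} => REVISION
Constraint 3 (U < Y) on D(U)={1,2,5} D(Y)={1,2,3}: U {1,2,5}->{1,2}; Y {1,2,3}->{2,3} => REVISION
Constraint 4 (Z != Y) on D(Z)={1,2,4} D(Y)={2,3}: no change => not a revision
Total revisions = 2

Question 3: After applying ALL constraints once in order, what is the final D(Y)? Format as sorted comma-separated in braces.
Constraint 1 (Z != Y) on D(Z)={1,2,4} D(Y)={1,2,3,5}: no change
Constraint 2 (Y < X) on D(Y)={1,2,3,5} D(X)={1,2,4,5}: Y {1,2,3,5}->{1,2,3}; X {1,2,4,5}->{2,4,5}
Constraint 3 (U < Y) on D(U)={1,2,5} D(Y)={1,2,3}: U {1,2,5}->{1,2}; Y {1,2,3}->{2,3}
Constraint 4 (Z != Y) on D(Z)={1,2,4} D(Y)={2,3}: no change
So after all 4 constraints: D(Y) = {2,3}

Answer: {2,3}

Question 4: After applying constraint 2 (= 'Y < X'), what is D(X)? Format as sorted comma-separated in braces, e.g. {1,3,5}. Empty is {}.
Answer: {2,4,5}

Derivation:
Constraint 1 (Z != Y) on D(Z)={1,2,4} D(Y)={1,2,3,5}: no change
Constraint 2 (Y < X) on D(Y)={1,2,3,5} D(X)={1,2,4,5}: Y {1,2,3,5}->{1,2,3}; X {1,2,4,5}->{2,4,5}
So after constraint 2: D(X) = {2,4,5}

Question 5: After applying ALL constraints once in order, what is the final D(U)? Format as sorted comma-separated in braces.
Constraint 1 (Z != Y) on D(Z)={1,2,4} D(Y)={1,2,3,5}: no change
Constraint 2 (Y < X) on D(Y)={1,2,3,5} D(X)={1,2,4,5}: Y {1,2,3,5}->{1,2,3}; X {1,2,4,5}->{2,4,5}
Constraint 3 (U < Y) on D(U)={1,2,5} D(Y)={1,2,3}: U {1,2,5}->{1,2}; Y {1,2,3}->{2,3}
Constraint 4 (Z != Y) on D(Z)={1,2,4} D(Y)={2,3}: no change
So after all 4 constraints: D(U) = {1,2}

Answer: {1,2}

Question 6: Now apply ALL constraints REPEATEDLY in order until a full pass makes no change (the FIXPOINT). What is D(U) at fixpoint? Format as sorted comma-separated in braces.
Answer: {1,2}

Derivation:
pass 0 (initial): D(U)={1,2,5}
pass 1: U {1,2,5}->{1,2}; X {1,2,4,5}->{2,4,5}; Y {1,2,3,5}->{2,3}
pass 2: X {2,4,5}->{4,5}
pass 3: no change
Fixpoint after 3 passes: D(U) = {1,2}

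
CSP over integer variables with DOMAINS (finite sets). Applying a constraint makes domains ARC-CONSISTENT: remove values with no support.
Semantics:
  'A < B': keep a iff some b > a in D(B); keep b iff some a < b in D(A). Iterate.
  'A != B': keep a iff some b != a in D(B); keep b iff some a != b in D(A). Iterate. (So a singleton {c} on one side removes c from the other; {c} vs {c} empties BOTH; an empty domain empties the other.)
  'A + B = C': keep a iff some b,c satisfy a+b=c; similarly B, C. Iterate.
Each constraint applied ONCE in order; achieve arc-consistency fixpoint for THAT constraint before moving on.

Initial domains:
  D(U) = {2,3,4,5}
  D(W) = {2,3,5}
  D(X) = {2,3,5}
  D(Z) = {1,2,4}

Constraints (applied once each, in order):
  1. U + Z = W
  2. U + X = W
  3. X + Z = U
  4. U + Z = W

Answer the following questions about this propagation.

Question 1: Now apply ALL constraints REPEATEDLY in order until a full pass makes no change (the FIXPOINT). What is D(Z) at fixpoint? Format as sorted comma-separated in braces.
Answer: {}

Derivation:
pass 0 (initial): D(Z)={1,2,4}
pass 1: U {2,3,4,5}->{}; W {2,3,5}->{}; X {2,3,5}->{2}; Z {1,2,4}->{}
pass 2: X {2}->{}
pass 3: no change
Fixpoint after 3 passes: D(Z) = {}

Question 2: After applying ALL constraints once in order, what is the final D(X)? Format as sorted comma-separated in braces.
Answer: {2}

Derivation:
Constraint 1 (U + Z = W) on D(U)={2,3,4,5} D(Z)={1,2,4} D(W)={2,3,5}: U {2,3,4,5}->{2,3,4}; Z {1,2,4}->{1,2}; W {2,3,5}->{3,5}
Constraint 2 (U + X = W) on D(U)={2,3,4} D(X)={2,3,5} D(W)={3,5}: U {2,3,4}->{2,3}; X {2,3,5}->{2,3}; W {3,5}->{5}
Constraint 3 (X + Z = U) on D(X)={2,3} D(Z)={1,2} D(U)={2,3}: X {2,3}->{2}; Z {1,2}->{1}; U {2,3}->{3}
Constraint 4 (U + Z = W) on D(U)={3} D(Z)={1} D(W)={5}: U {3}->{}; Z {1}->{}; W {5}->{}
So after all 4 constraints: D(X) = {2}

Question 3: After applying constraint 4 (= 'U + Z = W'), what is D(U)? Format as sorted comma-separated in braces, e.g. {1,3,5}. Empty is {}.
Constraint 1 (U + Z = W) on D(U)={2,3,4,5} D(Z)={1,2,4} D(W)={2,3,5}: U {2,3,4,5}->{2,3,4}; Z {1,2,4}->{1,2}; W {2,3,5}->{3,5}
Constraint 2 (U + X = W) on D(U)={2,3,4} D(X)={2,3,5} D(W)={3,5}: U {2,3,4}->{2,3}; X {2,3,5}->{2,3}; W {3,5}->{5}
Constraint 3 (X + Z = U) on D(X)={2,3} D(Z)={1,2} D(U)={2,3}: X {2,3}->{2}; Z {1,2}->{1}; U {2,3}->{3}
Constraint 4 (U + Z = W) on D(U)={3} D(Z)={1} D(W)={5}: U {3}->{}; Z {1}->{}; W {5}->{}
So after constraint 4: D(U) = {}

Answer: {}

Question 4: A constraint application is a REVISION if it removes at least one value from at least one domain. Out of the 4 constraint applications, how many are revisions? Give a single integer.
Answer: 4

Derivation:
Constraint 1 (U + Z = W) on D(U)={2,3,4,5} D(Z)={1,2,4} D(W)={2,3,5}: U {2,3,4,5}->{2,3,4}; Z {1,2,4}->{1,2}; W {2,3,5}->{3,5} => REVISION
Constraint 2 (U + X = W) on D(U)={2,3,4} D(X)={2,3,5} D(W)={3,5}: U {2,3,4}->{2,3}; X {2,3,5}->{2,3}; W {3,5}->{5} => REVISION
Constraint 3 (X + Z = U) on D(X)={2,3} D(Z)={1,2} D(U)={2,3}: X {2,3}->{2}; Z {1,2}->{1}; U {2,3}->{3} => REVISION
Constraint 4 (U + Z = W) on D(U)={3} D(Z)={1} D(W)={5}: U {3}->{}; Z {1}->{}; W {5}->{} => REVISION
Total revisions = 4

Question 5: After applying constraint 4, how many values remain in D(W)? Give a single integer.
Constraint 1 (U + Z = W) on D(U)={2,3,4,5} D(Z)={1,2,4} D(W)={2,3,5}: U {2,3,4,5}->{2,3,4}; Z {1,2,4}->{1,2}; W {2,3,5}->{3,5}
Constraint 2 (U + X = W) on D(U)={2,3,4} D(X)={2,3,5} D(W)={3,5}: U {2,3,4}->{2,3}; X {2,3,5}->{2,3}; W {3,5}->{5}
Constraint 3 (X + Z = U) on D(X)={2,3} D(Z)={1,2} D(U)={2,3}: X {2,3}->{2}; Z {1,2}->{1}; U {2,3}->{3}
Constraint 4 (U + Z = W) on D(U)={3} D(Z)={1} D(W)={5}: U {3}->{}; Z {1}->{}; W {5}->{}
So after constraint 4: D(W)={}, size = 0

Answer: 0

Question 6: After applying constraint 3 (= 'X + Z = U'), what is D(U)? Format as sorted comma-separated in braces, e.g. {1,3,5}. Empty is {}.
Answer: {3}

Derivation:
Constraint 1 (U + Z = W) on D(U)={2,3,4,5} D(Z)={1,2,4} D(W)={2,3,5}: U {2,3,4,5}->{2,3,4}; Z {1,2,4}->{1,2}; W {2,3,5}->{3,5}
Constraint 2 (U + X = W) on D(U)={2,3,4} D(X)={2,3,5} D(W)={3,5}: U {2,3,4}->{2,3}; X {2,3,5}->{2,3}; W {3,5}->{5}
Constraint 3 (X + Z = U) on D(X)={2,3} D(Z)={1,2} D(U)={2,3}: X {2,3}->{2}; Z {1,2}->{1}; U {2,3}->{3}
So after constraint 3: D(U) = {3}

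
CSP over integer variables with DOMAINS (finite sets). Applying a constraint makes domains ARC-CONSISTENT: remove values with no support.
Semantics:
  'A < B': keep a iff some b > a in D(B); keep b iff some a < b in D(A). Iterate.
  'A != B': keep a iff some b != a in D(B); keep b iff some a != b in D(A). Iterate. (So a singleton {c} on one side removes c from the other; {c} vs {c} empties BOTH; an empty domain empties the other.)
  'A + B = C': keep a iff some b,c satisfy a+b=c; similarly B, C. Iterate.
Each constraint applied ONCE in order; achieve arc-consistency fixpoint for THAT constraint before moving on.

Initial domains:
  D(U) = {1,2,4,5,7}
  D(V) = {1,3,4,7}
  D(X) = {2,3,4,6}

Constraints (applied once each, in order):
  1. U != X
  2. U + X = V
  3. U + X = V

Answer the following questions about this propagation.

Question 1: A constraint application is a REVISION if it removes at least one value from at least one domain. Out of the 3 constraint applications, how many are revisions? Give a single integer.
Constraint 1 (U != X) on D(U)={1,2,4,5,7} D(X)={2,3,4,6}: no change => not a revision
Constraint 2 (U + X = V) on D(U)={1,2,4,5,7} D(X)={2,3,4,6} D(V)={1,3,4,7}: U {1,2,4,5,7}->{1,2,4,5}; X {2,3,4,6}->{2,3,6}; V {1,3,4,7}->{3,4,7} => REVISION
Constraint 3 (U + X = V) on D(U)={1,2,4,5} D(X)={2,3,6} D(V)={3,4,7}: no change => not a revision
Total revisions = 1

Answer: 1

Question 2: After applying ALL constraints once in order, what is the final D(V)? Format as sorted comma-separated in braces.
Answer: {3,4,7}

Derivation:
Constraint 1 (U != X) on D(U)={1,2,4,5,7} D(X)={2,3,4,6}: no change
Constraint 2 (U + X = V) on D(U)={1,2,4,5,7} D(X)={2,3,4,6} D(V)={1,3,4,7}: U {1,2,4,5,7}->{1,2,4,5}; X {2,3,4,6}->{2,3,6}; V {1,3,4,7}->{3,4,7}
Constraint 3 (U + X = V) on D(U)={1,2,4,5} D(X)={2,3,6} D(V)={3,4,7}: no change
So after all 3 constraints: D(V) = {3,4,7}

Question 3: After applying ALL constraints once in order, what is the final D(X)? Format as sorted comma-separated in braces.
Answer: {2,3,6}

Derivation:
Constraint 1 (U != X) on D(U)={1,2,4,5,7} D(X)={2,3,4,6}: no change
Constraint 2 (U + X = V) on D(U)={1,2,4,5,7} D(X)={2,3,4,6} D(V)={1,3,4,7}: U {1,2,4,5,7}->{1,2,4,5}; X {2,3,4,6}->{2,3,6}; V {1,3,4,7}->{3,4,7}
Constraint 3 (U + X = V) on D(U)={1,2,4,5} D(X)={2,3,6} D(V)={3,4,7}: no change
So after all 3 constraints: D(X) = {2,3,6}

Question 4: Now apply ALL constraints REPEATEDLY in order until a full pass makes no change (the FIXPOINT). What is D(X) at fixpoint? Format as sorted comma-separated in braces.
pass 0 (initial): D(X)={2,3,4,6}
pass 1: U {1,2,4,5,7}->{1,2,4,5}; V {1,3,4,7}->{3,4,7}; X {2,3,4,6}->{2,3,6}
pass 2: no change
Fixpoint after 2 passes: D(X) = {2,3,6}

Answer: {2,3,6}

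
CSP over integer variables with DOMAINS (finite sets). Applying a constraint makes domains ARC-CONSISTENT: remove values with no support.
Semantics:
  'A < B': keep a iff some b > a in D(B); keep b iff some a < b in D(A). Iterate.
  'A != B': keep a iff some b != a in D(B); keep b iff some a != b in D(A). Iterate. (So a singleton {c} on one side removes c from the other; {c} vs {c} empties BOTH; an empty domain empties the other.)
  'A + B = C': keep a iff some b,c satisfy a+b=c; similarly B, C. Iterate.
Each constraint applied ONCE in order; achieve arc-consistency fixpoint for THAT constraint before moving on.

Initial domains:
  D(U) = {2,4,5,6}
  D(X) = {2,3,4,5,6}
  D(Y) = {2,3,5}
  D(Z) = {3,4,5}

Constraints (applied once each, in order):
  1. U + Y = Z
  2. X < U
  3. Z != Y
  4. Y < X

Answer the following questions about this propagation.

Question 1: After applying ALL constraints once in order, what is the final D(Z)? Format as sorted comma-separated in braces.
Answer: {4,5}

Derivation:
Constraint 1 (U + Y = Z) on D(U)={2,4,5,6} D(Y)={2,3,5} D(Z)={3,4,5}: U {2,4,5,6}->{2}; Y {2,3,5}->{2,3}; Z {3,4,5}->{4,5}
Constraint 2 (X < U) on D(X)={2,3,4,5,6} D(U)={2}: X {2,3,4,5,6}->{}; U {2}->{}
Constraint 3 (Z != Y) on D(Z)={4,5} D(Y)={2,3}: no change
Constraint 4 (Y < X) on D(Y)={2,3} D(X)={}: Y {2,3}->{}
So after all 4 constraints: D(Z) = {4,5}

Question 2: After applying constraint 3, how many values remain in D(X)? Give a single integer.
Answer: 0

Derivation:
Constraint 1 (U + Y = Z) on D(U)={2,4,5,6} D(Y)={2,3,5} D(Z)={3,4,5}: U {2,4,5,6}->{2}; Y {2,3,5}->{2,3}; Z {3,4,5}->{4,5}
Constraint 2 (X < U) on D(X)={2,3,4,5,6} D(U)={2}: X {2,3,4,5,6}->{}; U {2}->{}
Constraint 3 (Z != Y) on D(Z)={4,5} D(Y)={2,3}: no change
So after constraint 3: D(X)={}, size = 0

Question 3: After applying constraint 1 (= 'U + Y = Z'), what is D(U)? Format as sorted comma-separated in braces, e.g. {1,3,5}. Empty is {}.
Constraint 1 (U + Y = Z) on D(U)={2,4,5,6} D(Y)={2,3,5} D(Z)={3,4,5}: U {2,4,5,6}->{2}; Y {2,3,5}->{2,3}; Z {3,4,5}->{4,5}
So after constraint 1: D(U) = {2}

Answer: {2}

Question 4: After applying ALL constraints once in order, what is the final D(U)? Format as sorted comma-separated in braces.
Answer: {}

Derivation:
Constraint 1 (U + Y = Z) on D(U)={2,4,5,6} D(Y)={2,3,5} D(Z)={3,4,5}: U {2,4,5,6}->{2}; Y {2,3,5}->{2,3}; Z {3,4,5}->{4,5}
Constraint 2 (X < U) on D(X)={2,3,4,5,6} D(U)={2}: X {2,3,4,5,6}->{}; U {2}->{}
Constraint 3 (Z != Y) on D(Z)={4,5} D(Y)={2,3}: no change
Constraint 4 (Y < X) on D(Y)={2,3} D(X)={}: Y {2,3}->{}
So after all 4 constraints: D(U) = {}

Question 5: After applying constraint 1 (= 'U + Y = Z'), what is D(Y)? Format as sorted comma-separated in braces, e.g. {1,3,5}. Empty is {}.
Answer: {2,3}

Derivation:
Constraint 1 (U + Y = Z) on D(U)={2,4,5,6} D(Y)={2,3,5} D(Z)={3,4,5}: U {2,4,5,6}->{2}; Y {2,3,5}->{2,3}; Z {3,4,5}->{4,5}
So after constraint 1: D(Y) = {2,3}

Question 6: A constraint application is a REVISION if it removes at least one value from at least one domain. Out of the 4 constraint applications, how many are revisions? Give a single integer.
Constraint 1 (U + Y = Z) on D(U)={2,4,5,6} D(Y)={2,3,5} D(Z)={3,4,5}: U {2,4,5,6}->{2}; Y {2,3,5}->{2,3}; Z {3,4,5}->{4,5} => REVISION
Constraint 2 (X < U) on D(X)={2,3,4,5,6} D(U)={2}: X {2,3,4,5,6}->{}; U {2}->{} => REVISION
Constraint 3 (Z != Y) on D(Z)={4,5} D(Y)={2,3}: no change => not a revision
Constraint 4 (Y < X) on D(Y)={2,3} D(X)={}: Y {2,3}->{} => REVISION
Total revisions = 3

Answer: 3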